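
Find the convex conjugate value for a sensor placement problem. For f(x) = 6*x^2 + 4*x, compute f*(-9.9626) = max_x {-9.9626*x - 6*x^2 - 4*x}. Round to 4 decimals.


f*(y) = sup_x {y*x - a*x^2 - b*x} = sup_x {(y-b)*x - a*x^2}
FOC: (y - b) - 2a*x = 0 => x* = (y - b)/(2a)
x* = (-9.9626 - 4)/(2*6) = -1.1636
f*(-9.9626) = (y-b)^2/(4a) = (-9.9626 - 4)^2/(4*6)
= 194.9542/24 = 8.1231


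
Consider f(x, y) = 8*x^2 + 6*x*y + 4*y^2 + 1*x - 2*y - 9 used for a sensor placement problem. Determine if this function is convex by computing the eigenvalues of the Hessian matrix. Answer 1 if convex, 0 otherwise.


The Hessian of f(x,y) = 8*x^2 + 6*x*y + 4*y^2 + 1*x - 2*y - 9 is:
H = [[16, 6], [6, 8]]
Trace = 16 + 8 = 24
Determinant = 16*8 - (6)^2 = 92
Discriminant = (24)^2 - 4*92 = 208.0
Eigenvalues: lambda_1 = 4.7889, lambda_2 = 19.2111
The function is convex.

1


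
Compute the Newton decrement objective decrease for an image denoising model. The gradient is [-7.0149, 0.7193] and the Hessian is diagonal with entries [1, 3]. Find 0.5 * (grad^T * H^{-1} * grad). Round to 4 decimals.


Step 1: H is diagonal, so H^(-1) * g = [-7.0149, 0.2398].
Step 2: g^T H^(-1) g = sum_i g_i^2 / H_ii
  = (-7.0149)^2/1 + (0.7193)^2/3
  = 49.2088 + 0.1725 = 49.3813
Step 3: Objective decrease = 0.5 * g^T H^(-1) g = 24.6906


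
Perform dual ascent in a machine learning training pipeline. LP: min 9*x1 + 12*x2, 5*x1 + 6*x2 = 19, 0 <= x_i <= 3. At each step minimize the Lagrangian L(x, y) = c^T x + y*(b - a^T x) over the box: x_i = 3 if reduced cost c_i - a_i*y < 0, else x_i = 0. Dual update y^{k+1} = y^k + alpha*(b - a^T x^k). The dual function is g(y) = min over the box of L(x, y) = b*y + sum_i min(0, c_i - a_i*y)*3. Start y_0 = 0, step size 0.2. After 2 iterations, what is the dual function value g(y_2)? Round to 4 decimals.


Dual ascent for LP: min 9*x1 + 12*x2, 5*x1 + 6*x2 = 19, 0 <= x_i <= 3
Step 1: y^k = 0.0, reduced costs: (9.0, 12.0)
  x^k = (0.0, 0.0), subgradient = b - a^T x = 19.0
  y^{k+1} = 0.0 + 0.2*19.0 = 3.8
Step 2: y^k = 3.8, reduced costs: (-10.0, -10.8)
  x^k = (3.0, 3.0), subgradient = b - a^T x = -14.0
  y^{k+1} = 3.8 + 0.2*-14.0 = 1.0
Dual objective at y_2 = 1.0: reduced costs (4.0, 6.0), box minimizer x = (0.0, 0.0)
g(y_2) = b*y + (c1 - a1*y)*x1 + (c2 - a2*y)*x2 = 19*1.0 + 4.0*0.0 + 6.0*0.0 = 19.0 + 0.0 + 0.0 = 19.0


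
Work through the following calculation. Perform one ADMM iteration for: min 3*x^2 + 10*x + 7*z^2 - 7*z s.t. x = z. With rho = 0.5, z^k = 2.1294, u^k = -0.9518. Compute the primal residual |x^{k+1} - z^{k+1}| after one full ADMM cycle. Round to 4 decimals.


ADMM iteration with rho = 0.5, z^k = 2.1294, u^k = -0.9518
Step 1: x-update.
Minimize 3*x^2 + 10*x + (0.5/2)*(x - 2.1294 - 0.9518)^2
FOC: (2*3 + 0.5)*x = -10 + 0.5*(2.1294 + 0.9518)
x^{k+1} = -1.3014
Step 2: z-update.
Minimize 7*z^2 - 7*z + (0.5/2)*(-1.3014 - z - 0.9518)^2
FOC: (2*7 + 0.5)*z = 7 + 0.5*(-1.3014 - 0.9518)
z^{k+1} = 0.4051
Step 3: u-update.
u^{k+1} = -0.9518 - 1.3014 - 0.4051 = -2.6583
Step 4: Primal residual = |-1.3014 - 0.4051| = 1.7065


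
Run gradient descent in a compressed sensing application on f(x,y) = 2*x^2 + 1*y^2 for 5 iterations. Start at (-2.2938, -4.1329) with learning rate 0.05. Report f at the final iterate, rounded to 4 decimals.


Gradient descent on f(x,y) = 2*x^2 + 1*y^2.
Starting point: (-2.2938, -4.1329), alpha = 0.05
Step 1: grad_x = 2*2*-2.2938 = -9.1752, grad_y = 2*1*-4.1329 = -8.2658
  x_1 = -2.2938 - 0.05*-9.1752 = -1.835
  y_1 = -4.1329 - 0.05*-8.2658 = -3.7196
Step 2: grad_x = 2*2*-1.835 = -7.3402, grad_y = 2*1*-3.7196 = -7.4392
  x_2 = -1.835 - 0.05*-7.3402 = -1.468
  y_2 = -3.7196 - 0.05*-7.4392 = -3.3476
Step 3: grad_x = 2*2*-1.468 = -5.8721, grad_y = 2*1*-3.3476 = -6.6953
  x_3 = -1.468 - 0.05*-5.8721 = -1.1744
  y_3 = -3.3476 - 0.05*-6.6953 = -3.0129
Step 4: grad_x = 2*2*-1.1744 = -4.6977, grad_y = 2*1*-3.0129 = -6.0258
  x_4 = -1.1744 - 0.05*-4.6977 = -0.9395
  y_4 = -3.0129 - 0.05*-6.0258 = -2.7116
Step 5: grad_x = 2*2*-0.9395 = -3.7582, grad_y = 2*1*-2.7116 = -5.4232
  x_5 = -0.9395 - 0.05*-3.7582 = -0.7516
  y_5 = -2.7116 - 0.05*-5.4232 = -2.4404
f(-0.7516, -2.4404) = 2*(-0.7516)^2 + 1*(-2.4404)^2 = 7.0856


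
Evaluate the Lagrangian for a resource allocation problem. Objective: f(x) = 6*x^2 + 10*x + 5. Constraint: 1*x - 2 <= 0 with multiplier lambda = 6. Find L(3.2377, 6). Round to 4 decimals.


Step 1: Evaluate f(x).
f(3.2377) = 6*3.2377^2 + 10*3.2377 + 5 = 100.2732
Step 2: Evaluate g(x).
g(3.2377) = 1*3.2377 - 2 = 1.2377
Step 3: Compute Lagrangian.
L = 100.2732 + 6*1.2377 = 107.6994


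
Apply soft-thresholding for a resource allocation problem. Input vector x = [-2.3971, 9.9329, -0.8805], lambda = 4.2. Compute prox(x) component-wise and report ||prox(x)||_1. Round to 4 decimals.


Soft-thresholding with lambda = 4.2:
prox(-2.3971) = sign(-2.3971)*max(|-2.3971| - 4.2, 0) = 0.0
prox(9.9329) = sign(9.9329)*max(|9.9329| - 4.2, 0) = 5.7329
prox(-0.8805) = sign(-0.8805)*max(|-0.8805| - 4.2, 0) = 0.0
prox(x) = [0.0, 5.7329, 0.0]
||prox(x)||_1 = 0.0 + 5.7329 + 0.0 = 5.7329


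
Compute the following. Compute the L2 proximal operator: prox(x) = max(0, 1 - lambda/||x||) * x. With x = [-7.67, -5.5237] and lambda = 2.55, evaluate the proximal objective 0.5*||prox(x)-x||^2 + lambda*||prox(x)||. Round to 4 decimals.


Step 1: Compute ||x||.
||x|| = 9.452
Step 2: Compute scaling factor.
scale = max(0, 1 - 2.55/9.452) = 0.7302
Step 3: prox(x) = [-5.6008, -4.0335]
||prox(x)|| = 6.902
Step 4: Proximal objective.
0.5*||prox-x||^2 = 3.2513
lambda*||prox|| = 17.6001
Total = 20.8513


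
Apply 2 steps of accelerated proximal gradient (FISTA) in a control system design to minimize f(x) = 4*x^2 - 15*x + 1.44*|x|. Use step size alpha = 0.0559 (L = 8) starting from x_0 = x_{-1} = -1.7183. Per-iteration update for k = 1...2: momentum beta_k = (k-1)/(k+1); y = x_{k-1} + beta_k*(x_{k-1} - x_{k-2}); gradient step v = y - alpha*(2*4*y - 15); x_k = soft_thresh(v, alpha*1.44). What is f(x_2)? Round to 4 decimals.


FISTA on f(x) = 4*x^2 - 15*x + 1.44*|x|
L = 8, alpha = 0.0559
Iteration 1: beta = 0.0, y = -1.7183 + 0.0*(-1.7183 + 1.7183) = -1.7183
  grad(y) = -28.7464, v = y - alpha*grad = -0.1114
  prox(v) = soft_thresh(-0.1114, 0.0805) = -0.0309
Iteration 2: beta = 0.3333, y = -0.0309 + 0.3333*(-0.0309 + 1.7183) = 0.5316
  grad(y) = -10.7473, v = y - alpha*grad = 1.1324
  prox(v) = soft_thresh(1.1324, 0.0805) = 1.0519
f(x_2) = 4*1.0519^2 - 15*1.0519 + 1.44*|1.0519| = -9.8376


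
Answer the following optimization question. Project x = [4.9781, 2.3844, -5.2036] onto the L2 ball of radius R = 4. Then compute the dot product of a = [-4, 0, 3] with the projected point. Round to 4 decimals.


Step 1: Compute ||x|| (intermediates to 6 decimals).
||x|| = sqrt(4.9781^2 + 2.3844^2 + (-5.2036)^2) = 7.585796
Step 2: Project.
Since ||x|| > R, scale = R/||x|| = 4/7.585796 = 0.527301, proj(x) = scale * x
proj(x) = [2.624957, 1.257297, -2.743863]
Step 3: Dot product.
a^T * proj(x) = -4*2.624957 + 0*1.257297 + 3*(-2.743863) = -18.7314


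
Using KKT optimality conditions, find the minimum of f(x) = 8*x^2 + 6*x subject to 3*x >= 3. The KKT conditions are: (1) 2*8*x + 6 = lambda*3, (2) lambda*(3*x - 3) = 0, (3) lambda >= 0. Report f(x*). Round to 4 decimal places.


Step 1: Try lambda = 0 (constraint inactive).
x_unc = -6/(2*8) = -0.375
Check: 3*-0.375 = -1.125 < 3 -- violated!
Step 2: Constraint must be active: 3*x = 3
x* = 3/3 = 1.0
lambda = (2*8*1.0 + 6)/3 = 7.3333
Step 3: Compute optimal value.
f(x*) = 8*1.0^2 + 6*1.0 = 14.0


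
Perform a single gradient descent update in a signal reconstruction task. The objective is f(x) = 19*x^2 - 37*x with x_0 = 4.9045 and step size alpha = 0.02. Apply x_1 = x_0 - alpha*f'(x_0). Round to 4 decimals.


We compute the gradient at x_0 and apply the update.
f'(x) = 38*x - 37
f'(4.9045) = 38*4.9045 - 37 = 149.371
x_1 = 4.9045 - 0.02*149.371 = 1.9171


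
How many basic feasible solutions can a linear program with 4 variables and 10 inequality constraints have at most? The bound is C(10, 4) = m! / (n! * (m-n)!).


Each vertex corresponds to some choice of n active constraints out of m, so the number of vertices is at most C(m, n) = m! / (n!(m-n)!).
m = 10, n = 4
Numerator: 10 * 9 * 8 * 7
Denominator: 4! = 24
C(10, 4) = 210


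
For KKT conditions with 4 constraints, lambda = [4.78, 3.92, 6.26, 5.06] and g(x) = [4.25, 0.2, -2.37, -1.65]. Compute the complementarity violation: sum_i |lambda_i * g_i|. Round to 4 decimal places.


KKT complementary slackness check:
lambda_1 * g_1 = 4.78 * 4.25 = 20.315
lambda_2 * g_2 = 3.92 * 0.2 = 0.784
lambda_3 * g_3 = 6.26 * -2.37 = -14.8362
lambda_4 * g_4 = 5.06 * -1.65 = -8.349
Total violation = 20.315 + 0.784 + 14.8362 + 8.349 = 44.2842


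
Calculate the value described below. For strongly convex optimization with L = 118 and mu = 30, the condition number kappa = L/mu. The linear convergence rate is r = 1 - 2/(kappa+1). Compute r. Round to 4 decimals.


Step 1: Compute the condition number.
kappa = L/mu = 118/30 = 3.9333
Step 2: Compute the convergence rate.
r = 1 - 2/(kappa + 1) = 1 - 2*mu/(L + mu) = (L - mu)/(L + mu) = 88/148 = 0.5946


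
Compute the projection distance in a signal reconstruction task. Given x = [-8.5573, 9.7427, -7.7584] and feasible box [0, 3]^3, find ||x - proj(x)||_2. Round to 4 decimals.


Project each component onto [0, 3].
clip(-8.5573) = 0.0, clip(9.7427) = 3.0, clip(-7.7584) = 0.0
Projection = [0.0, 3.0, 0.0]
Squared diffs: [73.2274, 45.464, 60.1928]
Distance = sqrt(178.8842) = 13.3748


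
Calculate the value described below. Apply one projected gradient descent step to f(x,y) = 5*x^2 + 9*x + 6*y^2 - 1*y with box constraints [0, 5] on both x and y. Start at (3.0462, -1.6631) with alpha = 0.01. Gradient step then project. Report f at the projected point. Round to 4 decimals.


Step 1: Compute gradient at (3.0462, -1.6631).
grad_x = 2*5*3.0462 + 9 = 39.462
grad_y = 2*6*-1.6631 - 1 = -20.9572
Step 2: Gradient step.
x_raw = 3.0462 - 0.01*39.462 = 2.6516
y_raw = -1.6631 - 0.01*-20.9572 = -1.4535
Step 3: Project onto [0, 5].
x_proj = clip(2.6516) = 2.6516
y_proj = clip(-1.4535) = 0.0
Step 4: Evaluate f.
f(2.6516, 0.0) = 59.0186


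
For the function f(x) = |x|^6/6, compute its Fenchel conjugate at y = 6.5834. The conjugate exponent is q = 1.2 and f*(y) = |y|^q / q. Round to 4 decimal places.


The conjugate exponent q satisfies 1/p + 1/q = 1.
p = 6, so q = 6/(6 - 1) = 1.2
|y|^q = 6.5834^1.2 = 9.5971
f*(6.5834) = 9.5971 / 1.2 = 7.9976


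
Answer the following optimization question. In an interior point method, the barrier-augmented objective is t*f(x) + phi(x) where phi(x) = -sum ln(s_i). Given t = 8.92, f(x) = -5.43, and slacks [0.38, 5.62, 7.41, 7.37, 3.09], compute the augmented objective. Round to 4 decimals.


Step 1: Compute log-barrier.
ln values: [-0.9676, 1.7263, 2.0028, 1.9974, 1.1282]
phi = -(-0.9676 + 1.7263 + 2.0028 + 1.9974 + 1.1282) = -5.8872
Step 2: Compute augmented objective.
t*f(x) = 8.92*-5.43 = -48.4356
Total = -48.4356 - 5.8872 = -54.3228


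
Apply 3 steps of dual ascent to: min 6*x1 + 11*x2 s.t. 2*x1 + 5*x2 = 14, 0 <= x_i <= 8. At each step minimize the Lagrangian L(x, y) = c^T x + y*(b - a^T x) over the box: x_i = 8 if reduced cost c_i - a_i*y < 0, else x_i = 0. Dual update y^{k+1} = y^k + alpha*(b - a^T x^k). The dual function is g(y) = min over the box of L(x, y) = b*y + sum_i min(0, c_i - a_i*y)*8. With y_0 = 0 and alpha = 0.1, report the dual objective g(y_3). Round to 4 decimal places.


Dual ascent for LP: min 6*x1 + 11*x2, 2*x1 + 5*x2 = 14, 0 <= x_i <= 8
Step 1: y^k = 0.0, reduced costs: (6.0, 11.0)
  x^k = (0.0, 0.0), subgradient = b - a^T x = 14.0
  y^{k+1} = 0.0 + 0.1*14.0 = 1.4
Step 2: y^k = 1.4, reduced costs: (3.2, 4.0)
  x^k = (0.0, 0.0), subgradient = b - a^T x = 14.0
  y^{k+1} = 1.4 + 0.1*14.0 = 2.8
Step 3: y^k = 2.8, reduced costs: (0.4, -3.0)
  x^k = (0.0, 8.0), subgradient = b - a^T x = -26.0
  y^{k+1} = 2.8 + 0.1*-26.0 = 0.2
Dual objective at y_3 = 0.2: reduced costs (5.6, 10.0), box minimizer x = (0.0, 0.0)
g(y_3) = b*y + (c1 - a1*y)*x1 + (c2 - a2*y)*x2 = 14*0.2 + 5.6*0.0 + 10.0*0.0 = 2.8 + 0.0 + 0.0 = 2.8


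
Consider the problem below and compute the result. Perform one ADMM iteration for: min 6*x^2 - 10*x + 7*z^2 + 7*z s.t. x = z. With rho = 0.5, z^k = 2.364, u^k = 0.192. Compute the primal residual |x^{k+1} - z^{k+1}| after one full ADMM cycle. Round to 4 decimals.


ADMM iteration with rho = 0.5, z^k = 2.364, u^k = 0.192
Step 1: x-update.
Minimize 6*x^2 - 10*x + (0.5/2)*(x - 2.364 + 0.192)^2
FOC: (2*6 + 0.5)*x = 10 + 0.5*(2.364 - 0.192)
x^{k+1} = 0.8869
Step 2: z-update.
Minimize 7*z^2 + 7*z + (0.5/2)*(0.8869 - z + 0.192)^2
FOC: (2*7 + 0.5)*z = -7 + 0.5*(0.8869 + 0.192)
z^{k+1} = -0.4456
Step 3: u-update.
u^{k+1} = 0.192 + 0.8869 + 0.4456 = 1.5244
Step 4: Primal residual = |0.8869 + 0.4456| = 1.3324


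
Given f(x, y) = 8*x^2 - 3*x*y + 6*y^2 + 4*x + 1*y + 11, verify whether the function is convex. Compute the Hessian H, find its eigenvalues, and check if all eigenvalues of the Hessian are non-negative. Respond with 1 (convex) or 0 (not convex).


The Hessian of f(x,y) = 8*x^2 - 3*x*y + 6*y^2 + 4*x + 1*y + 11 is:
H = [[16, -3], [-3, 12]]
Trace = 16 + 12 = 28
Determinant = 16*12 - (-3)^2 = 183
Discriminant = (28)^2 - 4*183 = 52.0
Eigenvalues: lambda_1 = 10.3944, lambda_2 = 17.6056
The function is convex.

1


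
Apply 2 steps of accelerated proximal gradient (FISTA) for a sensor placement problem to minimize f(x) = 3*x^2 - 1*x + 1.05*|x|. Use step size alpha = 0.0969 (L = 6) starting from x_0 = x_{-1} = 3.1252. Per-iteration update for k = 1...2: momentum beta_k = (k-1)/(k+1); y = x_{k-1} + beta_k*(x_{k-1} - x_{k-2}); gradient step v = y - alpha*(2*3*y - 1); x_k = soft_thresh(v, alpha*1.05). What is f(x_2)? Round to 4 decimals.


FISTA on f(x) = 3*x^2 - 1*x + 1.05*|x|
L = 6, alpha = 0.0969
Iteration 1: beta = 0.0, y = 3.1252 + 0.0*(3.1252 - 3.1252) = 3.1252
  grad(y) = 17.7512, v = y - alpha*grad = 1.4051
  prox(v) = soft_thresh(1.4051, 0.1017) = 1.3034
Iteration 2: beta = 0.3333, y = 1.3034 + 0.3333*(1.3034 - 3.1252) = 0.6961
  grad(y) = 3.1765, v = y - alpha*grad = 0.3883
  prox(v) = soft_thresh(0.3883, 0.1017) = 0.2865
f(x_2) = 3*0.2865^2 - 1*0.2865 + 1.05*|0.2865| = 0.2606


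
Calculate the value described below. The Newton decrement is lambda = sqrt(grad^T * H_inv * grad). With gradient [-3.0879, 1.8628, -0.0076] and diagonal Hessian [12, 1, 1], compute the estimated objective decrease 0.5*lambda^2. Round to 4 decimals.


Step 1: H is diagonal, so H^(-1) * g = [-0.2573, 1.8628, -0.0076].
Step 2: g^T H^(-1) g = sum_i g_i^2 / H_ii
  = (-3.0879)^2/12 + (1.8628)^2/1 + (-0.0076)^2/1
  = 0.7946 + 3.47 + 0.0001 = 4.2647
Step 3: Objective decrease = 0.5 * g^T H^(-1) g = 2.1323


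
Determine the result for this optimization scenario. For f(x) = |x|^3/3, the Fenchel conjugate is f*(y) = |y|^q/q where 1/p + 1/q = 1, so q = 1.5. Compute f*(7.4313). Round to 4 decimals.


The conjugate exponent q satisfies 1/p + 1/q = 1.
p = 3, so q = 3/(3 - 1) = 1.5
|y|^q = 7.4313^1.5 = 20.258
f*(7.4313) = 20.258 / 1.5 = 13.5054


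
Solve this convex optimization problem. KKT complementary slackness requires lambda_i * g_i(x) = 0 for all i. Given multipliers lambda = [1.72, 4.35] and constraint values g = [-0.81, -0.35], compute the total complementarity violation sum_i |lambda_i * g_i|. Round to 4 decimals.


KKT complementary slackness check:
lambda_1 * g_1 = 1.72 * -0.81 = -1.3932
lambda_2 * g_2 = 4.35 * -0.35 = -1.5225
Total violation = 1.3932 + 1.5225 = 2.9157


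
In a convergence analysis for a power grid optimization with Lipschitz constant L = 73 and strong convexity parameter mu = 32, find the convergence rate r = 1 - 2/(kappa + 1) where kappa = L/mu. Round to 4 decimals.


Step 1: Compute the condition number.
kappa = L/mu = 73/32 = 2.2813
Step 2: Compute the convergence rate.
r = 1 - 2/(kappa + 1) = 1 - 2*mu/(L + mu) = (L - mu)/(L + mu) = 41/105 = 0.3905


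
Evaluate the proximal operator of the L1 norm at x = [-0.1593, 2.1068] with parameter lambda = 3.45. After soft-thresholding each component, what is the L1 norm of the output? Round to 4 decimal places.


Soft-thresholding with lambda = 3.45:
prox(-0.1593) = sign(-0.1593)*max(|-0.1593| - 3.45, 0) = 0.0
prox(2.1068) = sign(2.1068)*max(|2.1068| - 3.45, 0) = 0.0
prox(x) = [0.0, 0.0]
||prox(x)||_1 = 0.0 + 0.0 = 0.0


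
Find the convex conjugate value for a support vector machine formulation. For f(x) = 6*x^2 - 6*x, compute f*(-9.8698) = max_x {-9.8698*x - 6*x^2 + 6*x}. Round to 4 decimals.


f*(y) = sup_x {y*x - a*x^2 - b*x} = sup_x {(y-b)*x - a*x^2}
FOC: (y - b) - 2a*x = 0 => x* = (y - b)/(2a)
x* = (-9.8698 + 6)/(2*6) = -0.3225
f*(-9.8698) = (y-b)^2/(4a) = (-9.8698 + 6)^2/(4*6)
= 14.9754/24 = 0.624


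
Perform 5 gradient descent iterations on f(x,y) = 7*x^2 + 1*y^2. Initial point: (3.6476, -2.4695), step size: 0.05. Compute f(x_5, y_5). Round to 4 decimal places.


Gradient descent on f(x,y) = 7*x^2 + 1*y^2.
Starting point: (3.6476, -2.4695), alpha = 0.05
Step 1: grad_x = 2*7*3.6476 = 51.0664, grad_y = 2*1*-2.4695 = -4.939
  x_1 = 3.6476 - 0.05*51.0664 = 1.0943
  y_1 = -2.4695 - 0.05*-4.939 = -2.2226
Step 2: grad_x = 2*7*1.0943 = 15.3199, grad_y = 2*1*-2.2226 = -4.4451
  x_2 = 1.0943 - 0.05*15.3199 = 0.3283
  y_2 = -2.2226 - 0.05*-4.4451 = -2.0003
Step 3: grad_x = 2*7*0.3283 = 4.596, grad_y = 2*1*-2.0003 = -4.0006
  x_3 = 0.3283 - 0.05*4.596 = 0.0985
  y_3 = -2.0003 - 0.05*-4.0006 = -1.8003
Step 4: grad_x = 2*7*0.0985 = 1.3788, grad_y = 2*1*-1.8003 = -3.6005
  x_4 = 0.0985 - 0.05*1.3788 = 0.0295
  y_4 = -1.8003 - 0.05*-3.6005 = -1.6202
Step 5: grad_x = 2*7*0.0295 = 0.4136, grad_y = 2*1*-1.6202 = -3.2405
  x_5 = 0.0295 - 0.05*0.4136 = 0.0089
  y_5 = -1.6202 - 0.05*-3.2405 = -1.4582
f(0.0089, -1.4582) = 7*0.0089^2 + 1*(-1.4582)^2 = 2.1269


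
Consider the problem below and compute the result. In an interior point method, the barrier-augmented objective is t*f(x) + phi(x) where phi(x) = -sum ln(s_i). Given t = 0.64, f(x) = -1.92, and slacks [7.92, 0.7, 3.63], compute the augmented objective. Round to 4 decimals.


Step 1: Compute log-barrier.
ln values: [2.0694, -0.3567, 1.2892]
phi = -(2.0694 - 0.3567 + 1.2892) = -3.0019
Step 2: Compute augmented objective.
t*f(x) = 0.64*-1.92 = -1.2288
Total = -1.2288 - 3.0019 = -4.2307


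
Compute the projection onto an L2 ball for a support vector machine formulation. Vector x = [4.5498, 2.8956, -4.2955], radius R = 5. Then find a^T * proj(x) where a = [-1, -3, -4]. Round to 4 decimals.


Step 1: Compute ||x|| (intermediates to 6 decimals).
||x|| = sqrt(4.5498^2 + 2.8956^2 + (-4.2955)^2) = 6.894672
Step 2: Project.
Since ||x|| > R, scale = R/||x|| = 5/6.894672 = 0.725198, proj(x) = scale * x
proj(x) = [3.299506, 2.099883, -3.115088]
Step 3: Dot product.
a^T * proj(x) = -1*3.299506 - 3*2.099883 - 4*(-3.115088) = 2.8612


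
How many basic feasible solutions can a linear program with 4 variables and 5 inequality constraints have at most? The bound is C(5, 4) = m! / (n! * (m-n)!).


Each vertex corresponds to some choice of n active constraints out of m, so the number of vertices is at most C(m, n) = m! / (n!(m-n)!).
m = 5, n = 4
Numerator: 5 * 4 * 3 * 2
Denominator: 4! = 24
C(5, 4) = 5


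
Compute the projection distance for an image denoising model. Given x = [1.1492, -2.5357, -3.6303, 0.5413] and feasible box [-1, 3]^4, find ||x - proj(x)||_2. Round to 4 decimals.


Project each component onto [-1, 3].
clip(1.1492) = 1.1492, clip(-2.5357) = -1.0, clip(-3.6303) = -1.0, clip(0.5413) = 0.5413
Projection = [1.1492, -1.0, -1.0, 0.5413]
Squared diffs: [0.0, 2.3584, 6.9185, 0.0]
Distance = sqrt(9.2769) = 3.0458


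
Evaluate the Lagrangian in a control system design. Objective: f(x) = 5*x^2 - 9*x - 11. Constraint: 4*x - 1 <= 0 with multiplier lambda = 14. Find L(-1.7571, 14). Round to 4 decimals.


Step 1: Evaluate f(x).
f(-1.7571) = 5*(-1.7571)^2 - 9*(-1.7571) - 11 = 20.2509
Step 2: Evaluate g(x).
g(-1.7571) = 4*-1.7571 - 1 = -8.0284
Step 3: Compute Lagrangian.
L = 20.2509 + 14*-8.0284 = -92.1467


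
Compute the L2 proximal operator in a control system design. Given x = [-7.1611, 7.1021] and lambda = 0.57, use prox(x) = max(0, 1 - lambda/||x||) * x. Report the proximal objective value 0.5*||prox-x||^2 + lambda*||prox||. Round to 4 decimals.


Step 1: Compute ||x||.
||x|| = 10.0857
Step 2: Compute scaling factor.
scale = max(0, 1 - 0.57/10.0857) = 0.9435
Step 3: prox(x) = [-6.7564, 6.7007]
||prox(x)|| = 9.5157
Step 4: Proximal objective.
0.5*||prox-x||^2 = 0.1625
lambda*||prox|| = 5.4239
Total = 5.5864


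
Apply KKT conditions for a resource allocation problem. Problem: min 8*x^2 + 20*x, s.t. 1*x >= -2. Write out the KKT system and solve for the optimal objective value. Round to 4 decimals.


Step 1: Try lambda = 0 (constraint inactive).
Stationarity: 2*8*x + 20 = 0
x* = -20/(2*8) = -1.25
Check constraint: 1*-1.25 = -1.25 >= -2 -- satisfied.
Step 2: Compute optimal value.
f(x*) = 8*(-1.25)^2 + 20*(-1.25) = -12.5


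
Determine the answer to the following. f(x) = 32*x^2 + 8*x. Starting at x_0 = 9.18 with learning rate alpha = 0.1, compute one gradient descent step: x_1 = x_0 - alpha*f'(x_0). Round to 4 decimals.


We compute the gradient at x_0 and apply the update.
f'(x) = 64*x + 8
f'(9.18) = 64*9.18 + 8 = 595.52
x_1 = 9.18 - 0.1*595.52 = -50.372


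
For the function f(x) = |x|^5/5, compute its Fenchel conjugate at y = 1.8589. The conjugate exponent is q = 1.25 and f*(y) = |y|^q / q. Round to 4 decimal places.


The conjugate exponent q satisfies 1/p + 1/q = 1.
p = 5, so q = 5/(5 - 1) = 1.25
|y|^q = 1.8589^1.25 = 2.1706
f*(1.8589) = 2.1706 / 1.25 = 1.7364


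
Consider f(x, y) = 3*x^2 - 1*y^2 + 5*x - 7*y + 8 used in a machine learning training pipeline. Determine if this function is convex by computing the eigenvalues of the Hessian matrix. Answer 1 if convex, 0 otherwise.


The Hessian of f(x,y) = 3*x^2 - 1*y^2 + 5*x - 7*y + 8 is:
H = [[6, 0], [0, -2]]
Trace = 6 - 2 = 4
Determinant = 6*-2 - (0)^2 = -12
Discriminant = (4)^2 - 4*-12 = 64.0
Eigenvalues: lambda_1 = -2.0, lambda_2 = 6.0
The function is not convex.

0


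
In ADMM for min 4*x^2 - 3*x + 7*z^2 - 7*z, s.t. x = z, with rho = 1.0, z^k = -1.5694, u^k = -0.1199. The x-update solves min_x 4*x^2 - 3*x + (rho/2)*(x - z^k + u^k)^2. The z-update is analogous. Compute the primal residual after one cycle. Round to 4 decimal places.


ADMM iteration with rho = 1.0, z^k = -1.5694, u^k = -0.1199
Step 1: x-update.
Minimize 4*x^2 - 3*x + (1.0/2)*(x + 1.5694 - 0.1199)^2
FOC: (2*4 + 1.0)*x = 3 + 1.0*(-1.5694 + 0.1199)
x^{k+1} = 0.1723
Step 2: z-update.
Minimize 7*z^2 - 7*z + (1.0/2)*(0.1723 - z - 0.1199)^2
FOC: (2*7 + 1.0)*z = 7 + 1.0*(0.1723 - 0.1199)
z^{k+1} = 0.4702
Step 3: u-update.
u^{k+1} = -0.1199 + 0.1723 - 0.4702 = -0.4178
Step 4: Primal residual = |0.1723 - 0.4702| = 0.2979


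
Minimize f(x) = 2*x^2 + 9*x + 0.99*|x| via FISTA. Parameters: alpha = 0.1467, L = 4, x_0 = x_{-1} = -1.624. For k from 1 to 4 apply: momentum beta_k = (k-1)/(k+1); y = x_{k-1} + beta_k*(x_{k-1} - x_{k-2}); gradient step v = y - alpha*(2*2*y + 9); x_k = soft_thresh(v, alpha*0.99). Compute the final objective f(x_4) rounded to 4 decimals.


FISTA on f(x) = 2*x^2 + 9*x + 0.99*|x|
L = 4, alpha = 0.1467
Iteration 1: beta = 0.0, y = -1.624 + 0.0*(-1.624 + 1.624) = -1.624
  grad(y) = 2.504, v = y - alpha*grad = -1.9913
  prox(v) = soft_thresh(-1.9913, 0.1452) = -1.8461
Iteration 2: beta = 0.3333, y = -1.8461 + 0.3333*(-1.8461 + 1.624) = -1.9201
  grad(y) = 1.3194, v = y - alpha*grad = -2.1137
  prox(v) = soft_thresh(-2.1137, 0.1452) = -1.9685
Iteration 3: beta = 0.5, y = -1.9685 + 0.5*(-1.9685 + 1.8461) = -2.0297
  grad(y) = 0.8814, v = y - alpha*grad = -2.159
  prox(v) = soft_thresh(-2.159, 0.1452) = -2.0137
Iteration 4: beta = 0.6, y = -2.0137 + 0.6*(-2.0137 + 1.9685) = -2.0409
  grad(y) = 0.8365, v = y - alpha*grad = -2.1636
  prox(v) = soft_thresh(-2.1636, 0.1452) = -2.0184
f(x_4) = 2*(-2.0184)^2 + 9*(-2.0184) + 0.99*|-2.0184| = -8.0195


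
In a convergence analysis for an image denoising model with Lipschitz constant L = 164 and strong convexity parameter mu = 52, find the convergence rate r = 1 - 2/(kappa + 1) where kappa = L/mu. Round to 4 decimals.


Step 1: Compute the condition number.
kappa = L/mu = 164/52 = 3.1538
Step 2: Compute the convergence rate.
r = 1 - 2/(kappa + 1) = 1 - 2*mu/(L + mu) = (L - mu)/(L + mu) = 112/216 = 0.5185


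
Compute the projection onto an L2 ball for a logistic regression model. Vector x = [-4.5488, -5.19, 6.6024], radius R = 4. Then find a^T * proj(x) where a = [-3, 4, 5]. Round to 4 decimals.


Step 1: Compute ||x|| (intermediates to 6 decimals).
||x|| = sqrt((-4.5488)^2 + (-5.19)^2 + 6.6024^2) = 9.550883
Step 2: Project.
Since ||x|| > R, scale = R/||x|| = 4/9.550883 = 0.418809, proj(x) = scale * x
proj(x) = [-1.905078, -2.173619, 2.765145]
Step 3: Dot product.
a^T * proj(x) = -3*(-1.905078) + 4*(-2.173619) + 5*2.765145 = 10.8465


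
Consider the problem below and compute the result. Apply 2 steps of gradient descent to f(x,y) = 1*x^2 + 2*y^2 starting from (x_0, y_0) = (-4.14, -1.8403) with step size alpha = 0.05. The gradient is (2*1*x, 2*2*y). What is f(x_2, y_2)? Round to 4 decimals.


Gradient descent on f(x,y) = 1*x^2 + 2*y^2.
Starting point: (-4.14, -1.8403), alpha = 0.05
Step 1: grad_x = 2*1*-4.14 = -8.28, grad_y = 2*2*-1.8403 = -7.3612
  x_1 = -4.14 - 0.05*-8.28 = -3.726
  y_1 = -1.8403 - 0.05*-7.3612 = -1.4722
Step 2: grad_x = 2*1*-3.726 = -7.452, grad_y = 2*2*-1.4722 = -5.889
  x_2 = -3.726 - 0.05*-7.452 = -3.3534
  y_2 = -1.4722 - 0.05*-5.889 = -1.1778
f(-3.3534, -1.1778) = 1*(-3.3534)^2 + 2*(-1.1778)^2 = 14.0197


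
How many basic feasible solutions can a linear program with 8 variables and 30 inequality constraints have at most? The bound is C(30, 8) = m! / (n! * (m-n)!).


Each vertex corresponds to some choice of n active constraints out of m, so the number of vertices is at most C(m, n) = m! / (n!(m-n)!).
m = 30, n = 8
Numerator: 30 * 29 * 28 * 27 * 26 * 25 * 24 * 23
Denominator: 8! = 40320
C(30, 8) = 5852925


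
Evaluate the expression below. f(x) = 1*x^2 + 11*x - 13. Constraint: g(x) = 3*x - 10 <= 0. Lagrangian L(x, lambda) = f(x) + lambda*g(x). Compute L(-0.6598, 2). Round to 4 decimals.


Step 1: Evaluate f(x).
f(-0.6598) = 1*(-0.6598)^2 + 11*(-0.6598) - 13 = -19.8225
Step 2: Evaluate g(x).
g(-0.6598) = 3*-0.6598 - 10 = -11.9794
Step 3: Compute Lagrangian.
L = -19.8225 + 2*-11.9794 = -43.7813


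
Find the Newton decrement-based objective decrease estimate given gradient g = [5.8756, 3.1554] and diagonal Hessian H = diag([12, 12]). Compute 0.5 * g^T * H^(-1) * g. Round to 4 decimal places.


Step 1: H is diagonal, so H^(-1) * g = [0.4896, 0.263].
Step 2: g^T H^(-1) g = sum_i g_i^2 / H_ii
  = (5.8756)^2/12 + (3.1554)^2/12
  = 2.8769 + 0.8297 = 3.7066
Step 3: Objective decrease = 0.5 * g^T H^(-1) g = 1.8533


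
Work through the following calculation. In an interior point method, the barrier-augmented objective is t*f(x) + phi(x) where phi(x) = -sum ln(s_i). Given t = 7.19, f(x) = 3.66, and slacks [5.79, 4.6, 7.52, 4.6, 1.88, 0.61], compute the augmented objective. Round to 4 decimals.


Step 1: Compute log-barrier.
ln values: [1.7561, 1.5261, 2.0176, 1.5261, 0.6313, -0.4943]
phi = -(1.7561 + 1.5261 + 2.0176 + 1.5261 + 0.6313 - 0.4943) = -6.9628
Step 2: Compute augmented objective.
t*f(x) = 7.19*3.66 = 26.3154
Total = 26.3154 - 6.9628 = 19.3526


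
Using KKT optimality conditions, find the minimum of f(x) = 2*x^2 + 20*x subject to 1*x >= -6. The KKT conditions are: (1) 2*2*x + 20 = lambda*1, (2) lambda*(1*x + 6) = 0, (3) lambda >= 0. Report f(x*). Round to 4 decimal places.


Step 1: Try lambda = 0 (constraint inactive).
Stationarity: 2*2*x + 20 = 0
x* = -20/(2*2) = -5.0
Check constraint: 1*-5.0 = -5.0 >= -6 -- satisfied.
Step 2: Compute optimal value.
f(x*) = 2*(-5.0)^2 + 20*(-5.0) = -50.0


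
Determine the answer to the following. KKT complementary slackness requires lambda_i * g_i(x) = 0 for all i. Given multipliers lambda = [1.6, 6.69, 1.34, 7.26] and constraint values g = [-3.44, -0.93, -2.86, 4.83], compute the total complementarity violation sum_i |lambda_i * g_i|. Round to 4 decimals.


KKT complementary slackness check:
lambda_1 * g_1 = 1.6 * -3.44 = -5.504
lambda_2 * g_2 = 6.69 * -0.93 = -6.2217
lambda_3 * g_3 = 1.34 * -2.86 = -3.8324
lambda_4 * g_4 = 7.26 * 4.83 = 35.0658
Total violation = 5.504 + 6.2217 + 3.8324 + 35.0658 = 50.6239


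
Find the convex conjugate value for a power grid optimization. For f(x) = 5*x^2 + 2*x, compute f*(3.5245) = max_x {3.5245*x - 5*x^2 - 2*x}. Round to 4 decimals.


f*(y) = sup_x {y*x - a*x^2 - b*x} = sup_x {(y-b)*x - a*x^2}
FOC: (y - b) - 2a*x = 0 => x* = (y - b)/(2a)
x* = (3.5245 - 2)/(2*5) = 0.1525
f*(3.5245) = (y-b)^2/(4a) = (3.5245 - 2)^2/(4*5)
= 2.3241/20 = 0.1162


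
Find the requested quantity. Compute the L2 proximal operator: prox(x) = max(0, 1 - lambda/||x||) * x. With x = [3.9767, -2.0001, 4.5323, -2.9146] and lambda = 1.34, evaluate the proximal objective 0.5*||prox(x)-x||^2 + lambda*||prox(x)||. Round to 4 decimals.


Step 1: Compute ||x||.
||x|| = 6.9894
Step 2: Compute scaling factor.
scale = max(0, 1 - 1.34/6.9894) = 0.8083
Step 3: prox(x) = [3.2143, -1.6166, 3.6634, -2.3558]
||prox(x)|| = 5.6494
Step 4: Proximal objective.
0.5*||prox-x||^2 = 0.8978
lambda*||prox|| = 7.5702
Total = 8.4679


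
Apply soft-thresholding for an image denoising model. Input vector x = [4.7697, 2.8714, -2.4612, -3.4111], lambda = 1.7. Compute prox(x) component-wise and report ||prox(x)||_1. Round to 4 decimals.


Soft-thresholding with lambda = 1.7:
prox(4.7697) = sign(4.7697)*max(|4.7697| - 1.7, 0) = 3.0697
prox(2.8714) = sign(2.8714)*max(|2.8714| - 1.7, 0) = 1.1714
prox(-2.4612) = sign(-2.4612)*max(|-2.4612| - 1.7, 0) = -0.7612
prox(-3.4111) = sign(-3.4111)*max(|-3.4111| - 1.7, 0) = -1.7111
prox(x) = [3.0697, 1.1714, -0.7612, -1.7111]
||prox(x)||_1 = 3.0697 + 1.1714 + 0.7612 + 1.7111 = 6.7134


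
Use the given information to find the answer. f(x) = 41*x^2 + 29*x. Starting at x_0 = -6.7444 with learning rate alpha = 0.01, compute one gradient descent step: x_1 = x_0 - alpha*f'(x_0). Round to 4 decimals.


We compute the gradient at x_0 and apply the update.
f'(x) = 82*x + 29
f'(-6.7444) = 82*-6.7444 + 29 = -524.0408
x_1 = -6.7444 - 0.01*-524.0408 = -1.504


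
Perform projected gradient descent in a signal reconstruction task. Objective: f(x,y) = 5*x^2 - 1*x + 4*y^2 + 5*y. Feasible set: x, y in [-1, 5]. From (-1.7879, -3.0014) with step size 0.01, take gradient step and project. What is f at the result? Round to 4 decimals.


Step 1: Compute gradient at (-1.7879, -3.0014).
grad_x = 2*5*-1.7879 - 1 = -18.879
grad_y = 2*4*-3.0014 + 5 = -19.0112
Step 2: Gradient step.
x_raw = -1.7879 - 0.01*-18.879 = -1.5991
y_raw = -3.0014 - 0.01*-19.0112 = -2.8113
Step 3: Project onto [-1, 5].
x_proj = clip(-1.5991) = -1.0
y_proj = clip(-2.8113) = -1.0
Step 4: Evaluate f.
f(-1.0, -1.0) = 5.0


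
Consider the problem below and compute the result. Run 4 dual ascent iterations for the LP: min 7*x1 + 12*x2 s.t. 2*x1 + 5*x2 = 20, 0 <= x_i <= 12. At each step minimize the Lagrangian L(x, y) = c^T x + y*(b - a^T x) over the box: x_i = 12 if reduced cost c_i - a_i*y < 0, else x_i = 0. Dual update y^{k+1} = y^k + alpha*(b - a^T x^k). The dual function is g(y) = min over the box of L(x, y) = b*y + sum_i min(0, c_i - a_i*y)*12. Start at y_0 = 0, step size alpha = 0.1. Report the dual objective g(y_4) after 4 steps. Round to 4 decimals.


Dual ascent for LP: min 7*x1 + 12*x2, 2*x1 + 5*x2 = 20, 0 <= x_i <= 12
Step 1: y^k = 0.0, reduced costs: (7.0, 12.0)
  x^k = (0.0, 0.0), subgradient = b - a^T x = 20.0
  y^{k+1} = 0.0 + 0.1*20.0 = 2.0
Step 2: y^k = 2.0, reduced costs: (3.0, 2.0)
  x^k = (0.0, 0.0), subgradient = b - a^T x = 20.0
  y^{k+1} = 2.0 + 0.1*20.0 = 4.0
Step 3: y^k = 4.0, reduced costs: (-1.0, -8.0)
  x^k = (12.0, 12.0), subgradient = b - a^T x = -64.0
  y^{k+1} = 4.0 + 0.1*-64.0 = -2.4
Step 4: y^k = -2.4, reduced costs: (11.8, 24.0)
  x^k = (0.0, 0.0), subgradient = b - a^T x = 20.0
  y^{k+1} = -2.4 + 0.1*20.0 = -0.4
Dual objective at y_4 = -0.4: reduced costs (7.8, 14.0), box minimizer x = (0.0, 0.0)
g(y_4) = b*y + (c1 - a1*y)*x1 + (c2 - a2*y)*x2 = 20*(-0.4) + 7.8*0.0 + 14.0*0.0 = -8.0 + 0.0 + 0.0 = -8.0


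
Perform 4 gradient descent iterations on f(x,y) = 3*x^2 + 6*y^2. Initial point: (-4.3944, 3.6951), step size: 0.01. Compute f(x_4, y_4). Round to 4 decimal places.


Gradient descent on f(x,y) = 3*x^2 + 6*y^2.
Starting point: (-4.3944, 3.6951), alpha = 0.01
Step 1: grad_x = 2*3*-4.3944 = -26.3664, grad_y = 2*6*3.6951 = 44.3412
  x_1 = -4.3944 - 0.01*-26.3664 = -4.1307
  y_1 = 3.6951 - 0.01*44.3412 = 3.2517
Step 2: grad_x = 2*3*-4.1307 = -24.7844, grad_y = 2*6*3.2517 = 39.0203
  x_2 = -4.1307 - 0.01*-24.7844 = -3.8829
  y_2 = 3.2517 - 0.01*39.0203 = 2.8615
Step 3: grad_x = 2*3*-3.8829 = -23.2974, grad_y = 2*6*2.8615 = 34.3378
  x_3 = -3.8829 - 0.01*-23.2974 = -3.6499
  y_3 = 2.8615 - 0.01*34.3378 = 2.5181
Step 4: grad_x = 2*3*-3.6499 = -21.8995, grad_y = 2*6*2.5181 = 30.2173
  x_4 = -3.6499 - 0.01*-21.8995 = -3.4309
  y_4 = 2.5181 - 0.01*30.2173 = 2.2159
f(-3.4309, 2.2159) = 3*(-3.4309)^2 + 6*2.2159^2 = 64.7759


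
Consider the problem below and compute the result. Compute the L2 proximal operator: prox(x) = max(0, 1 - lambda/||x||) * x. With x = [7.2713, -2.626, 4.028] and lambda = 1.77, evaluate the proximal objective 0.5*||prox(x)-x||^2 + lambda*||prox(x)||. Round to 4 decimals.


Step 1: Compute ||x||.
||x|| = 8.7174
Step 2: Compute scaling factor.
scale = max(0, 1 - 1.77/8.7174) = 0.797
Step 3: prox(x) = [5.7949, -2.0928, 3.2101]
||prox(x)|| = 6.9474
Step 4: Proximal objective.
0.5*||prox-x||^2 = 1.5665
lambda*||prox|| = 12.2969
Total = 13.8633


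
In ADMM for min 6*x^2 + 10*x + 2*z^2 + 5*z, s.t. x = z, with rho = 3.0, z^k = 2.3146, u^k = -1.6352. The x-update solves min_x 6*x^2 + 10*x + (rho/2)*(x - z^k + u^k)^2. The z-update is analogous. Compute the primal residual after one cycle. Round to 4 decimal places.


ADMM iteration with rho = 3.0, z^k = 2.3146, u^k = -1.6352
Step 1: x-update.
Minimize 6*x^2 + 10*x + (3.0/2)*(x - 2.3146 - 1.6352)^2
FOC: (2*6 + 3.0)*x = -10 + 3.0*(2.3146 + 1.6352)
x^{k+1} = 0.1233
Step 2: z-update.
Minimize 2*z^2 + 5*z + (3.0/2)*(0.1233 - z - 1.6352)^2
FOC: (2*2 + 3.0)*z = -5 + 3.0*(0.1233 - 1.6352)
z^{k+1} = -1.3622
Step 3: u-update.
u^{k+1} = -1.6352 + 0.1233 + 1.3622 = -0.1497
Step 4: Primal residual = |0.1233 + 1.3622| = 1.4855


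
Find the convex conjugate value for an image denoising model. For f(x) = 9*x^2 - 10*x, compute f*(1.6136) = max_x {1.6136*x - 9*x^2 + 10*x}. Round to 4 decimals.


f*(y) = sup_x {y*x - a*x^2 - b*x} = sup_x {(y-b)*x - a*x^2}
FOC: (y - b) - 2a*x = 0 => x* = (y - b)/(2a)
x* = (1.6136 + 10)/(2*9) = 0.6452
f*(1.6136) = (y-b)^2/(4a) = (1.6136 + 10)^2/(4*9)
= 134.8757/36 = 3.7465


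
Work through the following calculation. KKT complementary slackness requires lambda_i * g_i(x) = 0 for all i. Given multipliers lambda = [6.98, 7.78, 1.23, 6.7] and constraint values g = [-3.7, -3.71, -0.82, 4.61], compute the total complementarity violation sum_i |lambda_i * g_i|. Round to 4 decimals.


KKT complementary slackness check:
lambda_1 * g_1 = 6.98 * -3.7 = -25.826
lambda_2 * g_2 = 7.78 * -3.71 = -28.8638
lambda_3 * g_3 = 1.23 * -0.82 = -1.0086
lambda_4 * g_4 = 6.7 * 4.61 = 30.887
Total violation = 25.826 + 28.8638 + 1.0086 + 30.887 = 86.5854


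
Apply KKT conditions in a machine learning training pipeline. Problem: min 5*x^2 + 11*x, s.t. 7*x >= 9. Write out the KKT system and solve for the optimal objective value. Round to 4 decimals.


Step 1: Try lambda = 0 (constraint inactive).
x_unc = -11/(2*5) = -1.1
Check: 7*-1.1 = -7.7 < 9 -- violated!
Step 2: Constraint must be active: 7*x = 9
x* = 9/7 = 1.2857 (rounded; the exact value 9/7 is used below)
lambda = (2*5*(9/7) + 11)/7 = 3.4082
Step 3: Compute optimal value.
f(x*) = 5*(9/7)^2 + 11*(9/7) = 22.4082


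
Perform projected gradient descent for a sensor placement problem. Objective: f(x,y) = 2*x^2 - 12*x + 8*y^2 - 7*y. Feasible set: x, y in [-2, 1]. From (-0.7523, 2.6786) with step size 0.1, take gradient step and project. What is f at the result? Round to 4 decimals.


Step 1: Compute gradient at (-0.7523, 2.6786).
grad_x = 2*2*-0.7523 - 12 = -15.0092
grad_y = 2*8*2.6786 - 7 = 35.8576
Step 2: Gradient step.
x_raw = -0.7523 - 0.1*-15.0092 = 0.7486
y_raw = 2.6786 - 0.1*35.8576 = -0.9072
Step 3: Project onto [-2, 1].
x_proj = clip(0.7486) = 0.7486
y_proj = clip(-0.9072) = -0.9072
Step 4: Evaluate f.
f(0.7486, -0.9072) = 5.0711


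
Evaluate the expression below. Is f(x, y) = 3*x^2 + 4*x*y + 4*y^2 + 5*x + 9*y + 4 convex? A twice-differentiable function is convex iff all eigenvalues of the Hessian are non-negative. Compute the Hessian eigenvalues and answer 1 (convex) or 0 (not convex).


The Hessian of f(x,y) = 3*x^2 + 4*x*y + 4*y^2 + 5*x + 9*y + 4 is:
H = [[6, 4], [4, 8]]
Trace = 6 + 8 = 14
Determinant = 6*8 - (4)^2 = 32
Discriminant = (14)^2 - 4*32 = 68.0
Eigenvalues: lambda_1 = 2.8769, lambda_2 = 11.1231
The function is convex.

1


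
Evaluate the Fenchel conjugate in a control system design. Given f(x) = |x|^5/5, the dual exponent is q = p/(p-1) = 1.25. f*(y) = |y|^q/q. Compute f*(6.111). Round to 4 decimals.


The conjugate exponent q satisfies 1/p + 1/q = 1.
p = 5, so q = 5/(5 - 1) = 1.25
|y|^q = 6.111^1.25 = 9.6082
f*(6.111) = 9.6082 / 1.25 = 7.6865


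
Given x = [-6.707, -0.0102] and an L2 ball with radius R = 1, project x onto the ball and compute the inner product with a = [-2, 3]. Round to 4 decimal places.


Step 1: Compute ||x|| (intermediates to 6 decimals).
||x|| = sqrt((-6.707)^2 + (-0.0102)^2) = 6.707008
Step 2: Project.
Since ||x|| > R, scale = R/||x|| = 1/6.707008 = 0.149098, proj(x) = scale * x
proj(x) = [-1.0, -0.001521]
Step 3: Dot product.
a^T * proj(x) = -2*(-1.0) + 3*(-0.001521) = 1.9954


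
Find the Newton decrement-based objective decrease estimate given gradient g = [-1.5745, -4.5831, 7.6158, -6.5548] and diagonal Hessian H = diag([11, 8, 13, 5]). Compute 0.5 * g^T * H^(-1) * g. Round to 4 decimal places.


Step 1: H is diagonal, so H^(-1) * g = [-0.1431, -0.5729, 0.5858, -1.311].
Step 2: g^T H^(-1) g = sum_i g_i^2 / H_ii
  = (-1.5745)^2/11 + (-4.5831)^2/8 + (7.6158)^2/13 + (-6.5548)^2/5
  = 0.2254 + 2.6256 + 4.4616 + 8.5931 = 15.9056
Step 3: Objective decrease = 0.5 * g^T H^(-1) g = 7.9528


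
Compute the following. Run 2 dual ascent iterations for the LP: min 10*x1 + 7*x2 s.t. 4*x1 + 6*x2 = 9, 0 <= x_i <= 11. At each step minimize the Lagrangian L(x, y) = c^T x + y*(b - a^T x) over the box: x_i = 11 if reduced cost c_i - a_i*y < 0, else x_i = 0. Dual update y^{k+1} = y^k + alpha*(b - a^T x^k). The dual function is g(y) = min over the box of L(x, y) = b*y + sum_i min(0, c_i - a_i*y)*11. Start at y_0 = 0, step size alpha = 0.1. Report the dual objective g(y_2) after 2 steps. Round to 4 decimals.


Dual ascent for LP: min 10*x1 + 7*x2, 4*x1 + 6*x2 = 9, 0 <= x_i <= 11
Step 1: y^k = 0.0, reduced costs: (10.0, 7.0)
  x^k = (0.0, 0.0), subgradient = b - a^T x = 9.0
  y^{k+1} = 0.0 + 0.1*9.0 = 0.9
Step 2: y^k = 0.9, reduced costs: (6.4, 1.6)
  x^k = (0.0, 0.0), subgradient = b - a^T x = 9.0
  y^{k+1} = 0.9 + 0.1*9.0 = 1.8
Dual objective at y_2 = 1.8: reduced costs (2.8, -3.8), box minimizer x = (0.0, 11.0)
g(y_2) = b*y + (c1 - a1*y)*x1 + (c2 - a2*y)*x2 = 9*1.8 + 2.8*0.0 + (-3.8)*11.0 = 16.2 + 0.0 - 41.8 = -25.6


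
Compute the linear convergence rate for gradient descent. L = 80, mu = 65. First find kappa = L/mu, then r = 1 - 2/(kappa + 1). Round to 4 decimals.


Step 1: Compute the condition number.
kappa = L/mu = 80/65 = 1.2308
Step 2: Compute the convergence rate.
r = 1 - 2/(kappa + 1) = 1 - 2*mu/(L + mu) = (L - mu)/(L + mu) = 15/145 = 0.1034


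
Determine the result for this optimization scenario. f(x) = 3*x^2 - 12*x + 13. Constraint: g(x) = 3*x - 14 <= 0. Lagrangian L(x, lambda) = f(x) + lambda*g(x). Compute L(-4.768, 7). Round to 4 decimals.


Step 1: Evaluate f(x).
f(-4.768) = 3*(-4.768)^2 - 12*(-4.768) + 13 = 138.4175
Step 2: Evaluate g(x).
g(-4.768) = 3*-4.768 - 14 = -28.304
Step 3: Compute Lagrangian.
L = 138.4175 + 7*-28.304 = -59.7105
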